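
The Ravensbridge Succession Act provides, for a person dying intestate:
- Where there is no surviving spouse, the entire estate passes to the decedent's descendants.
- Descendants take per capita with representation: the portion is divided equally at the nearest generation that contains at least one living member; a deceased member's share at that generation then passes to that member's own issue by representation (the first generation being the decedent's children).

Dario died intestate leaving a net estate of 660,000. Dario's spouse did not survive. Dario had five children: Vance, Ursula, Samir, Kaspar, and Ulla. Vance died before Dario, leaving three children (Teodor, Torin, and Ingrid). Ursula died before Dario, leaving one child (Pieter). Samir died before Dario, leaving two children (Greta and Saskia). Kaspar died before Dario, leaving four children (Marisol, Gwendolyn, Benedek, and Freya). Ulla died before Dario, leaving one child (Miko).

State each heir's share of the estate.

Teodor: 60,000; Torin: 60,000; Ingrid: 60,000; Pieter: 60,000; Greta: 60,000; Saskia: 60,000; Marisol: 60,000; Gwendolyn: 60,000; Benedek: 60,000; Freya: 60,000; Miko: 60,000

The entire 660,000 passes to the descendants.
No child survives, so the initial division is made at the grandchildren's generation.
That amount (660,000) is divided into 11 shares of 60,000: Teodor, Torin, Ingrid, Pieter, Greta, Saskia, Marisol, Gwendolyn, Benedek, Freya, and Miko each take 60,000.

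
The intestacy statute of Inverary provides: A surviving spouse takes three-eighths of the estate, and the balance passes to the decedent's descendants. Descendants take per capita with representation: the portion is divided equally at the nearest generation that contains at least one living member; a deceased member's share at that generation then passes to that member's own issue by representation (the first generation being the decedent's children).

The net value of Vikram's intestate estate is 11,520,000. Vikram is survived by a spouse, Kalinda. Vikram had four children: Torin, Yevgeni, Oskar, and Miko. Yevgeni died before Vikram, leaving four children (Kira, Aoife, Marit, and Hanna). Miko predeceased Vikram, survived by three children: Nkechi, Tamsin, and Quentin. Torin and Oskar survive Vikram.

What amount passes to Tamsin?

Tamsin receives 600,000.

Kalinda takes three-eighths of 11,520,000 = 4,320,000. The remaining 7,200,000 passes to the descendants.
The descendants' portion (7,200,000) is divided into 4 shares of 1,800,000: Torin and Oskar each take 1,800,000; Yevgeni's 1,800,000 share passes to Yevgeni's issue; Miko's 1,800,000 share passes to Miko's issue.
Yevgeni's share (1,800,000) is divided into 4 shares of 450,000: Kira, Aoife, Marit, and Hanna each take 450,000.
Miko's share (1,800,000) is divided into 3 shares of 600,000: Nkechi, Tamsin, and Quentin each take 600,000.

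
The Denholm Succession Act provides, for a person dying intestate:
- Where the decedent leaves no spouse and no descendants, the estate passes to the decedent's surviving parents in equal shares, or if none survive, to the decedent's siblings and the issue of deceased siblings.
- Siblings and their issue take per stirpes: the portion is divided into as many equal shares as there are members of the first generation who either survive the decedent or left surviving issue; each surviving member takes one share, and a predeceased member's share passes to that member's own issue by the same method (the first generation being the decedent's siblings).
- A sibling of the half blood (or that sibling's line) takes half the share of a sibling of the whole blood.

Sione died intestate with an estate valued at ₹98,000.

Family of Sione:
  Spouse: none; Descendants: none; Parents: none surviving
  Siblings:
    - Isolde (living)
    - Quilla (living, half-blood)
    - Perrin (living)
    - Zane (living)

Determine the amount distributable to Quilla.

The entire ₹98,000 passes to the siblings and their issue.
Counting each half-blood sibling's line as half a unit, there are 7/2 units in ₹98,000, so one unit is ₹28,000. Whole-blood lines (Isolde, Perrin, and Zane) take ₹28,000 each; half-blood lines (Quilla) take ₹14,000 each.

Quilla receives ₹14,000.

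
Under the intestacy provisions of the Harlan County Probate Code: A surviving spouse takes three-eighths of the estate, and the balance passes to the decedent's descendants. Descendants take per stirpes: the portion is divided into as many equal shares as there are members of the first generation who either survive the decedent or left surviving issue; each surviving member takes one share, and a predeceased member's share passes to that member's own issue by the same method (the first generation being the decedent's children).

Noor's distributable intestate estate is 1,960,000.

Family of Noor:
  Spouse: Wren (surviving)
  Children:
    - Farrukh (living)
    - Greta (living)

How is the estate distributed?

Wren: 735,000; Farrukh: 612,500; Greta: 612,500

Wren takes three-eighths of 1,960,000 = 735,000. The remaining 1,225,000 passes to the descendants.
The descendants' portion (1,225,000) is divided into 2 shares of 612,500: Farrukh and Greta each take 612,500.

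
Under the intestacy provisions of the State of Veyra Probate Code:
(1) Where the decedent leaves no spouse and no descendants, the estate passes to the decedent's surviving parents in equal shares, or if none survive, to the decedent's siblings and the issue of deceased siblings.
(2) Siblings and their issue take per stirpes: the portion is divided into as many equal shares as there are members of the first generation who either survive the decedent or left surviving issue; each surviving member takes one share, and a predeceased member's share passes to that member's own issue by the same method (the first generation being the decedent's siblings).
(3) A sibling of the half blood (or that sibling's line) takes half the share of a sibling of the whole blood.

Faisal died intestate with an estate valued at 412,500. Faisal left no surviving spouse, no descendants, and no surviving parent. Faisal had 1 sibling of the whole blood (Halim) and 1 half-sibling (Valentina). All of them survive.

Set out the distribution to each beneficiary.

The entire 412,500 passes to the siblings and their issue.
Counting each half-blood sibling's line as half a unit, there are 3/2 units in 412,500, so one unit is 275,000. Whole-blood lines (Halim) take 275,000 each; half-blood lines (Valentina) take 137,500 each.

Halim: 275,000; Valentina: 137,500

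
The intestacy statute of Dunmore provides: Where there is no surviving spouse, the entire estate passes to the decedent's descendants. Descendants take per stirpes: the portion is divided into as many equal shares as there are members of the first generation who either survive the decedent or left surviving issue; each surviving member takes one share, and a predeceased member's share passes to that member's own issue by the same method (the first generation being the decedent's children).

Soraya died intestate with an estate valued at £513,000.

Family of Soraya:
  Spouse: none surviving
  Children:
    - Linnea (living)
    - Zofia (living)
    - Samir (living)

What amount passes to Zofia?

Zofia receives £171,000.

The entire £513,000 passes to the descendants.
That amount (£513,000) is divided into 3 shares of £171,000: Linnea, Zofia, and Samir each take £171,000.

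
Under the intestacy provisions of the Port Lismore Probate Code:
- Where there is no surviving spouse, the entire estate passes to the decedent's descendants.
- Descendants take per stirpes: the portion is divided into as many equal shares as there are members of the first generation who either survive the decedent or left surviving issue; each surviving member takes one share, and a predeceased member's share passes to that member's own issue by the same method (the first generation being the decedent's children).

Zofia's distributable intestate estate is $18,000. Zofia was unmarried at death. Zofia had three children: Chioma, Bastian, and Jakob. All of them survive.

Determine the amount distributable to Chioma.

The entire $18,000 passes to the descendants.
That amount ($18,000) is divided into 3 shares of $6,000: Chioma, Bastian, and Jakob each take $6,000.

Chioma receives $6,000.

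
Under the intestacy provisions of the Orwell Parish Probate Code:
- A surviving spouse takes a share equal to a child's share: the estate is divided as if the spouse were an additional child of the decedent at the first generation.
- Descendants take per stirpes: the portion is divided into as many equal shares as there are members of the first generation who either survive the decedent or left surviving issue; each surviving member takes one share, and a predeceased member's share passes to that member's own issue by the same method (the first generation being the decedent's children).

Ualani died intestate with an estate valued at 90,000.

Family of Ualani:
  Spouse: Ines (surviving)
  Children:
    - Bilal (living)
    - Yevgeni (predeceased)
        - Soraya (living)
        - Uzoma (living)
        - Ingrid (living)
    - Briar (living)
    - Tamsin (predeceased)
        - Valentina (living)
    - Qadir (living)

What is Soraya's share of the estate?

Soraya receives 5,000.

The spouse counts as an additional share at the children's level, so there are 6 primary shares of 15,000. Ines takes one such share (15,000).
The children's combined portion (75,000) is divided into 5 shares of 15,000: Bilal, Briar, and Qadir each take 15,000; Yevgeni's 15,000 share passes to Yevgeni's issue; Tamsin's 15,000 share passes to Tamsin's issue.
Yevgeni's share (15,000) is divided into 3 shares of 5,000: Soraya, Uzoma, and Ingrid each take 5,000.
Tamsin's share (15,000) passes entirely to Valentina.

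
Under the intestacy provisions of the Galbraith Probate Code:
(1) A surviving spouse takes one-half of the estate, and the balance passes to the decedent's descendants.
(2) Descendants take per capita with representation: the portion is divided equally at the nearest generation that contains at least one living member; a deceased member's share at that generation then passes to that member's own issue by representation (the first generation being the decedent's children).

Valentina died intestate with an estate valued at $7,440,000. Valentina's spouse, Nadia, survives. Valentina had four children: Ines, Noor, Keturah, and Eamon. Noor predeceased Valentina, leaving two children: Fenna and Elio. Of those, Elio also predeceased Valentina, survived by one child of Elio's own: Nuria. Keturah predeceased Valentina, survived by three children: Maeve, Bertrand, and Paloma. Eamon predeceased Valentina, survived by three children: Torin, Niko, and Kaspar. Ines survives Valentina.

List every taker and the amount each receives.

Nadia takes one-half of $7,440,000 = $3,720,000. The remaining $3,720,000 passes to the descendants.
The descendants' portion ($3,720,000) is divided into 4 shares of $930,000: Ines takes $930,000; Noor's $930,000 share passes to Noor's issue; Keturah's $930,000 share passes to Keturah's issue; Eamon's $930,000 share passes to Eamon's issue.
Noor's share ($930,000) is divided into 2 shares of $465,000: Fenna takes $465,000; Elio's $465,000 share passes to Elio's issue.
Elio's share ($465,000) passes entirely to Nuria.
Keturah's share ($930,000) is divided into 3 shares of $310,000: Maeve, Bertrand, and Paloma each take $310,000.
Eamon's share ($930,000) is divided into 3 shares of $310,000: Torin, Niko, and Kaspar each take $310,000.

Nadia: $3,720,000; Ines: $930,000; Fenna: $465,000; Nuria: $465,000; Maeve: $310,000; Bertrand: $310,000; Paloma: $310,000; Torin: $310,000; Niko: $310,000; Kaspar: $310,000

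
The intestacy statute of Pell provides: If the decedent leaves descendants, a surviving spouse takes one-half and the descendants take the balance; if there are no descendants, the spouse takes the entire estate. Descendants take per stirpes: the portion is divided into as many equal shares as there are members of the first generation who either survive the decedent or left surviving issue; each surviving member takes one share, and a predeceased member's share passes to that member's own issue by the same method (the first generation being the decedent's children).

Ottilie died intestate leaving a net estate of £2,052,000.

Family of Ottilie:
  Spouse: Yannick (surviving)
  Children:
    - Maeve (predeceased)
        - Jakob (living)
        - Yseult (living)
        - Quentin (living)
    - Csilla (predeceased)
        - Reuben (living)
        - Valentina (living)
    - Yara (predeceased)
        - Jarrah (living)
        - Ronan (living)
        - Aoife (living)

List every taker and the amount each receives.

Yannick takes one-half of £2,052,000 = £1,026,000. The remaining £1,026,000 passes to the descendants.
The descendants' portion (£1,026,000) is divided into 3 shares of £342,000: Maeve's £342,000 share passes to Maeve's issue; Csilla's £342,000 share passes to Csilla's issue; Yara's £342,000 share passes to Yara's issue.
Maeve's share (£342,000) is divided into 3 shares of £114,000: Jakob, Yseult, and Quentin each take £114,000.
Csilla's share (£342,000) is divided into 2 shares of £171,000: Reuben and Valentina each take £171,000.
Yara's share (£342,000) is divided into 3 shares of £114,000: Jarrah, Ronan, and Aoife each take £114,000.

Yannick: £1,026,000; Jakob: £114,000; Yseult: £114,000; Quentin: £114,000; Reuben: £171,000; Valentina: £171,000; Jarrah: £114,000; Ronan: £114,000; Aoife: £114,000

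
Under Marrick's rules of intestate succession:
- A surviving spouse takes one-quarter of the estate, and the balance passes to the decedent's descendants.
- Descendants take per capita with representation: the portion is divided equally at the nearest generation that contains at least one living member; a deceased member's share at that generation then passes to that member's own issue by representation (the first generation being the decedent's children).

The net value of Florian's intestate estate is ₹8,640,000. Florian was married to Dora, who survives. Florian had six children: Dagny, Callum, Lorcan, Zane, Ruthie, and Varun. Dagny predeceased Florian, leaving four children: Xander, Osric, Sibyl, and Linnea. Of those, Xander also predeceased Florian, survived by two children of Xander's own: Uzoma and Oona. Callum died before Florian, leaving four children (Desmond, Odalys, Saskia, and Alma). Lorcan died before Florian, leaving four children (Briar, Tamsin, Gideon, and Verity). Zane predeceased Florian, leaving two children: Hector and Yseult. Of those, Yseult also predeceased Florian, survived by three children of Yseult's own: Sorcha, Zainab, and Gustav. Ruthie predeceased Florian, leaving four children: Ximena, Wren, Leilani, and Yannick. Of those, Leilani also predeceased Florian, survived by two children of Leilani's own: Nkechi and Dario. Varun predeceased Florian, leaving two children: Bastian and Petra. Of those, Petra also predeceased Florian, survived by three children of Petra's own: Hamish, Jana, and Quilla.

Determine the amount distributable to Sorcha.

Dora takes one-quarter of ₹8,640,000 = ₹2,160,000. The remaining ₹6,480,000 passes to the descendants.
No child survives, so the initial division is made at the grandchildren's generation.
The descendants' portion (₹6,480,000) is divided into 20 shares of ₹324,000: Osric, Sibyl, Linnea, Desmond, Odalys, Saskia, Alma, Briar, Tamsin, Gideon, Verity, Hector, Ximena, Wren, Yannick, and Bastian each take ₹324,000; Xander's ₹324,000 share passes to Xander's issue; Yseult's ₹324,000 share passes to Yseult's issue; Leilani's ₹324,000 share passes to Leilani's issue; Petra's ₹324,000 share passes to Petra's issue.
Xander's share (₹324,000) is divided into 2 shares of ₹162,000: Uzoma and Oona each take ₹162,000.
Yseult's share (₹324,000) is divided into 3 shares of ₹108,000: Sorcha, Zainab, and Gustav each take ₹108,000.
Leilani's share (₹324,000) is divided into 2 shares of ₹162,000: Nkechi and Dario each take ₹162,000.
Petra's share (₹324,000) is divided into 3 shares of ₹108,000: Hamish, Jana, and Quilla each take ₹108,000.

Sorcha receives ₹108,000.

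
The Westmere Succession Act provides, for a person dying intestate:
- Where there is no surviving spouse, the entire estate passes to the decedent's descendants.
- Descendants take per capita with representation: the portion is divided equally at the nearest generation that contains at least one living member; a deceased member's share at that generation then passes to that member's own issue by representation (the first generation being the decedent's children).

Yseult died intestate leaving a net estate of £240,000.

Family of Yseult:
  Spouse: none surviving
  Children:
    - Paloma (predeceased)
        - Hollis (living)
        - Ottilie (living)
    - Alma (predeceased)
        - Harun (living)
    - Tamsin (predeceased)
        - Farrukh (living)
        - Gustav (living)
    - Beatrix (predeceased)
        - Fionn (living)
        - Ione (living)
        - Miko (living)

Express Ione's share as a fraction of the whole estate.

The entire £240,000 passes to the descendants.
No child survives, so the initial division is made at the grandchildren's generation.
That amount (£240,000) is divided into 8 shares of £30,000: Hollis, Ottilie, Harun, Farrukh, Gustav, Fionn, Ione, and Miko each take £30,000.

Ione receives 1/8 of the estate.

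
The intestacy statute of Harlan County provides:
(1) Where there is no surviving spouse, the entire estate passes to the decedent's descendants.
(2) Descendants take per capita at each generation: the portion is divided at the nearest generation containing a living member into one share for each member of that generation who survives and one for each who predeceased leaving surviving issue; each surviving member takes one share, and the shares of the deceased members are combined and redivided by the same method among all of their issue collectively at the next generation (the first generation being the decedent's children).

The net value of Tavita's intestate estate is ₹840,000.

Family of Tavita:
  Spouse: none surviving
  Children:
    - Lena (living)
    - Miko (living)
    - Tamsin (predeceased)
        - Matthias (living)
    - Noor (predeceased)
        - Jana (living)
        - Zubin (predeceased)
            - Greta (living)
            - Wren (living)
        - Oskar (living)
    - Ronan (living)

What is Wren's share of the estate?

Wren receives ₹42,000.

The entire ₹840,000 passes to the descendants.
That amount (₹840,000) is divided at the children's generation into 5 shares of ₹168,000. Lena, Miko, and Ronan each take ₹168,000. The 2 shares of the deceased (Tamsin and Noor) are combined into a pool of ₹336,000.
That pool (₹336,000) is divided at the grandchildren's generation into 4 shares of ₹84,000. Matthias, Jana, and Oskar each take ₹84,000. The remaining share for the deceased Zubin (₹84,000) is carried to the next generation.
That pool (₹84,000) is divided at the great-grandchildren's generation equally among Greta and Wren: ₹42,000 each.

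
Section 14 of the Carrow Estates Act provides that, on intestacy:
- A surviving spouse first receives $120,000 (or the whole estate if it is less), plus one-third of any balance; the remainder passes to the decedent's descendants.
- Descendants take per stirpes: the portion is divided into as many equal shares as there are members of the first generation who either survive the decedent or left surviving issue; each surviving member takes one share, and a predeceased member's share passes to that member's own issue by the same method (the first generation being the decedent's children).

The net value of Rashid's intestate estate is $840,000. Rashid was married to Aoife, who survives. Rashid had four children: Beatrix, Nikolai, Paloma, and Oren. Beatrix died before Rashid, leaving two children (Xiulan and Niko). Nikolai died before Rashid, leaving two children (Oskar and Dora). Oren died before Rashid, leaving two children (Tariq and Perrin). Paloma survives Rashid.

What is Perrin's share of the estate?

Aoife first takes $120,000, leaving a balance of $720,000. Aoife then takes one-third of the balance ($240,000), for a total of $360,000. The remaining $480,000 passes to the descendants.
The descendants' portion ($480,000) is divided into 4 shares of $120,000: Paloma takes $120,000; Beatrix's $120,000 share passes to Beatrix's issue; Nikolai's $120,000 share passes to Nikolai's issue; Oren's $120,000 share passes to Oren's issue.
Beatrix's share ($120,000) is divided into 2 shares of $60,000: Xiulan and Niko each take $60,000.
Nikolai's share ($120,000) is divided into 2 shares of $60,000: Oskar and Dora each take $60,000.
Oren's share ($120,000) is divided into 2 shares of $60,000: Tariq and Perrin each take $60,000.

Perrin receives $60,000.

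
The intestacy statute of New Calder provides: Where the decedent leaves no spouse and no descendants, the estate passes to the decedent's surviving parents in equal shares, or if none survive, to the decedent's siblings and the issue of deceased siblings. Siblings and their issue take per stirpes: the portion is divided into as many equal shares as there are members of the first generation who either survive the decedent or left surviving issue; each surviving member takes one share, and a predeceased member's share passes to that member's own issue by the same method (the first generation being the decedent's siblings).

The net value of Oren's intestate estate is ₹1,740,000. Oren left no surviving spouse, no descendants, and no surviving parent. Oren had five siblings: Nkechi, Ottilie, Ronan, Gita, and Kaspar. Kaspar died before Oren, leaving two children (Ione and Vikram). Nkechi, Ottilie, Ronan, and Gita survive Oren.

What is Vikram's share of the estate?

The entire ₹1,740,000 passes to the siblings and their issue.
That amount (₹1,740,000) is divided into 5 shares of ₹348,000: Nkechi, Ottilie, Ronan, and Gita each take ₹348,000; Kaspar's ₹348,000 share passes to Kaspar's issue.
Kaspar's share (₹348,000) is divided into 2 shares of ₹174,000: Ione and Vikram each take ₹174,000.

Vikram receives ₹174,000.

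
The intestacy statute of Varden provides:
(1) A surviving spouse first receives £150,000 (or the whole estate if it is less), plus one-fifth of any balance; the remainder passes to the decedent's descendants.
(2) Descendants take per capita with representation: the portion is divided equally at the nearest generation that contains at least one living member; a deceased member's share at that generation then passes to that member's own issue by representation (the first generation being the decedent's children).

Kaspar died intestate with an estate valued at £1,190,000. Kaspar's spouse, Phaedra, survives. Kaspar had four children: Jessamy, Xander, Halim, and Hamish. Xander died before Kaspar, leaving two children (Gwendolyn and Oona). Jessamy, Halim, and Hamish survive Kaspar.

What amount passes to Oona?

Oona receives £104,000.

Phaedra first takes £150,000, leaving a balance of £1,040,000. Phaedra then takes one-fifth of the balance (£208,000), for a total of £358,000. The remaining £832,000 passes to the descendants.
The descendants' portion (£832,000) is divided into 4 shares of £208,000: Jessamy, Halim, and Hamish each take £208,000; Xander's £208,000 share passes to Xander's issue.
Xander's share (£208,000) is divided into 2 shares of £104,000: Gwendolyn and Oona each take £104,000.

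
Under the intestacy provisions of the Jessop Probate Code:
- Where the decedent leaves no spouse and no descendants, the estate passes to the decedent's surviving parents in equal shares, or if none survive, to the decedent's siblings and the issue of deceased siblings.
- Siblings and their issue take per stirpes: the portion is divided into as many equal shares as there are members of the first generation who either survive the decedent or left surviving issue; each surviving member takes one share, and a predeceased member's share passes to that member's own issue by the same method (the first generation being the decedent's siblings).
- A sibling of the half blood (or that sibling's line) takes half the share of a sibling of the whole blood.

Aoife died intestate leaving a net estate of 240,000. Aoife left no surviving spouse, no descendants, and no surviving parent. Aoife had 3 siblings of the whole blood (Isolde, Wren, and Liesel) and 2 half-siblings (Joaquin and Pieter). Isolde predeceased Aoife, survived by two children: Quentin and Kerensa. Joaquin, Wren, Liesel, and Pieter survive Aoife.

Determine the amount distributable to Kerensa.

The entire 240,000 passes to the siblings and their issue.
Counting each half-blood sibling's line as half a unit, there are 4 units in 240,000, so one unit is 60,000. Whole-blood lines (Isolde, Wren, and Liesel) take 60,000 each; half-blood lines (Joaquin and Pieter) take 30,000 each.
Isolde's share (60,000) is divided into 2 shares of 30,000: Quentin and Kerensa each take 30,000.

Kerensa receives 30,000.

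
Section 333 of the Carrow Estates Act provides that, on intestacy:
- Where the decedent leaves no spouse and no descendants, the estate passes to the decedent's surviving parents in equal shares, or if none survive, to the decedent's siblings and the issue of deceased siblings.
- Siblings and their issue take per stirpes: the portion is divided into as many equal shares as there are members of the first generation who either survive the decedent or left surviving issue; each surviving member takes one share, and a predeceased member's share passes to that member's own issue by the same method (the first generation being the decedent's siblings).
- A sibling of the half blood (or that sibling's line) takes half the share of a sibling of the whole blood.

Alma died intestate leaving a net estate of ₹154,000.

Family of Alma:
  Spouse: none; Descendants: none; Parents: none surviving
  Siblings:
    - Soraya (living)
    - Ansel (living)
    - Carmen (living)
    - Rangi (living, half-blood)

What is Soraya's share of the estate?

The entire ₹154,000 passes to the siblings and their issue.
Counting each half-blood sibling's line as half a unit, there are 7/2 units in ₹154,000, so one unit is ₹44,000. Whole-blood lines (Soraya, Ansel, and Carmen) take ₹44,000 each; half-blood lines (Rangi) take ₹22,000 each.

Soraya receives ₹44,000.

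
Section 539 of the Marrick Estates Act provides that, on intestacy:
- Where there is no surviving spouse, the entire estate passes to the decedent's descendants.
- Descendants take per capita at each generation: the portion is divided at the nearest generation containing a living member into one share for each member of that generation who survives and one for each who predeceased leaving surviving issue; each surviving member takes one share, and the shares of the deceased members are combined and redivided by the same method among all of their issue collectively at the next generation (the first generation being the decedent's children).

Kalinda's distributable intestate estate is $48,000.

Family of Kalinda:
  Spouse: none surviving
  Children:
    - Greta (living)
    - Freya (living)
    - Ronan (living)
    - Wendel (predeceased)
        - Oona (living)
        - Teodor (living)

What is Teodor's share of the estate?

The entire $48,000 passes to the descendants.
That amount ($48,000) is divided at the children's generation into 4 shares of $12,000. Greta, Freya, and Ronan each take $12,000. The remaining share for the deceased Wendel ($12,000) is carried to the next generation.
That pool ($12,000) is divided at the grandchildren's generation equally among Oona and Teodor: $6,000 each.

Teodor receives $6,000.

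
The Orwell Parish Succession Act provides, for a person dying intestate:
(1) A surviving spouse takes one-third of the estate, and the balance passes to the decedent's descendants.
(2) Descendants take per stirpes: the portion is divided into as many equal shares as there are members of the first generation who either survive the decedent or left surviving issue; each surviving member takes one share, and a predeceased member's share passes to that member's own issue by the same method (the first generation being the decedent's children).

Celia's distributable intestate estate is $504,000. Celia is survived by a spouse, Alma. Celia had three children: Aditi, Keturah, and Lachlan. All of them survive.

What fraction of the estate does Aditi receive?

Aditi receives 2/9 of the estate.

Alma takes one-third of $504,000 = $168,000. The remaining $336,000 passes to the descendants.
The descendants' portion ($336,000) is divided into 3 shares of $112,000: Aditi, Keturah, and Lachlan each take $112,000.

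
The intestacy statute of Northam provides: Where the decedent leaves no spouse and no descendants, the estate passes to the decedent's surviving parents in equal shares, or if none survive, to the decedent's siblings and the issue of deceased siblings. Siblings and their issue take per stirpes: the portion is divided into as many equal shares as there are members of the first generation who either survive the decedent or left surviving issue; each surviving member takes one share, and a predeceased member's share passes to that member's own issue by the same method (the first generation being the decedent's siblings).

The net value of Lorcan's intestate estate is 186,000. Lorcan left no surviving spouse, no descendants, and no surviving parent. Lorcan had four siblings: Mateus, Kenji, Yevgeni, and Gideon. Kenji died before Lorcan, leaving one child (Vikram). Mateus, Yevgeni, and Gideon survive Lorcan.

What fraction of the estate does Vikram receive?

The entire 186,000 passes to the siblings and their issue.
That amount (186,000) is divided into 4 shares of 46,500: Mateus, Yevgeni, and Gideon each take 46,500; Kenji's 46,500 share passes to Kenji's issue.
Kenji's share (46,500) passes entirely to Vikram.

Vikram receives 1/4 of the estate.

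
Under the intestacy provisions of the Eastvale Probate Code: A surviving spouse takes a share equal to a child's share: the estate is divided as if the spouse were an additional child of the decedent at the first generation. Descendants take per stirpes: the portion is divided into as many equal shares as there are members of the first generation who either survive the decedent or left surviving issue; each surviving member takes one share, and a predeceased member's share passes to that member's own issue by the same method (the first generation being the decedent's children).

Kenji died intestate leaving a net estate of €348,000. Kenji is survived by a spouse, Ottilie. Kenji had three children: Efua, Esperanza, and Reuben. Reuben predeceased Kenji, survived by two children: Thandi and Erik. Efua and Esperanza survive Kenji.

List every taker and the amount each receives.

Ottilie: €87,000; Efua: €87,000; Esperanza: €87,000; Thandi: €43,500; Erik: €43,500

The spouse counts as an additional share at the children's level, so there are 4 primary shares of €87,000. Ottilie takes one such share (€87,000).
The children's combined portion (€261,000) is divided into 3 shares of €87,000: Efua and Esperanza each take €87,000; Reuben's €87,000 share passes to Reuben's issue.
Reuben's share (€87,000) is divided into 2 shares of €43,500: Thandi and Erik each take €43,500.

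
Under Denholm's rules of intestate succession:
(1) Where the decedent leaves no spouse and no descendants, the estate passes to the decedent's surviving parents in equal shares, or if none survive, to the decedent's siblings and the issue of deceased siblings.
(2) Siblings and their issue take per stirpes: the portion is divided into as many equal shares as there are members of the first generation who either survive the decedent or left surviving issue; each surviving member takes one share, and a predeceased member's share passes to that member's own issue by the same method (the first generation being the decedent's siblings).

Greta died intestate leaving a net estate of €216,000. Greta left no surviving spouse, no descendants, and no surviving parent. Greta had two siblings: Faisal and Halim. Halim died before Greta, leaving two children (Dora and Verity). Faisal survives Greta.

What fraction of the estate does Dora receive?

The entire €216,000 passes to the siblings and their issue.
That amount (€216,000) is divided into 2 shares of €108,000: Faisal takes €108,000; Halim's €108,000 share passes to Halim's issue.
Halim's share (€108,000) is divided into 2 shares of €54,000: Dora and Verity each take €54,000.

Dora receives 1/4 of the estate.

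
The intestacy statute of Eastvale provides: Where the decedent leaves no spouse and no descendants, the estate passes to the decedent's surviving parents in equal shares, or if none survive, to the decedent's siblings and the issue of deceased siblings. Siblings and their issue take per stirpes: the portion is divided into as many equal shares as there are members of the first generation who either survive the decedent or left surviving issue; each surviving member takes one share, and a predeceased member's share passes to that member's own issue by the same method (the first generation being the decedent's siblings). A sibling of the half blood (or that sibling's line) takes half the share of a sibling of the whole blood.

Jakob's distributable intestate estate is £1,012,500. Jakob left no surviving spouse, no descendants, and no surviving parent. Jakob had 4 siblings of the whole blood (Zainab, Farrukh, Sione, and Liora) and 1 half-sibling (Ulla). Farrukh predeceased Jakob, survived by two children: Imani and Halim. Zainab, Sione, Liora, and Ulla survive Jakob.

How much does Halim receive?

Halim receives £112,500.

The entire £1,012,500 passes to the siblings and their issue.
Counting each half-blood sibling's line as half a unit, there are 9/2 units in £1,012,500, so one unit is £225,000. Whole-blood lines (Zainab, Farrukh, Sione, and Liora) take £225,000 each; half-blood lines (Ulla) take £112,500 each.
Farrukh's share (£225,000) is divided into 2 shares of £112,500: Imani and Halim each take £112,500.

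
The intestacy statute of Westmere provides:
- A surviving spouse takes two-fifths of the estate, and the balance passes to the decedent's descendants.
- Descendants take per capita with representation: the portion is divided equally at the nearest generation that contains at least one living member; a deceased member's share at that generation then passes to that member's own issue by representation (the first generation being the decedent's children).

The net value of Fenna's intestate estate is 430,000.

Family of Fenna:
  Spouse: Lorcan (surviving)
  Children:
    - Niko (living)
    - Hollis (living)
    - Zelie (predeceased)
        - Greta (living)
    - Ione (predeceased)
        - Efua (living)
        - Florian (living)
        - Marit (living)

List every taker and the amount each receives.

Lorcan takes two-fifths of 430,000 = 172,000. The remaining 258,000 passes to the descendants.
The descendants' portion (258,000) is divided into 4 shares of 64,500: Niko and Hollis each take 64,500; Zelie's 64,500 share passes to Zelie's issue; Ione's 64,500 share passes to Ione's issue.
Zelie's share (64,500) passes entirely to Greta.
Ione's share (64,500) is divided into 3 shares of 21,500: Efua, Florian, and Marit each take 21,500.

Lorcan: 172,000; Niko: 64,500; Hollis: 64,500; Greta: 64,500; Efua: 21,500; Florian: 21,500; Marit: 21,500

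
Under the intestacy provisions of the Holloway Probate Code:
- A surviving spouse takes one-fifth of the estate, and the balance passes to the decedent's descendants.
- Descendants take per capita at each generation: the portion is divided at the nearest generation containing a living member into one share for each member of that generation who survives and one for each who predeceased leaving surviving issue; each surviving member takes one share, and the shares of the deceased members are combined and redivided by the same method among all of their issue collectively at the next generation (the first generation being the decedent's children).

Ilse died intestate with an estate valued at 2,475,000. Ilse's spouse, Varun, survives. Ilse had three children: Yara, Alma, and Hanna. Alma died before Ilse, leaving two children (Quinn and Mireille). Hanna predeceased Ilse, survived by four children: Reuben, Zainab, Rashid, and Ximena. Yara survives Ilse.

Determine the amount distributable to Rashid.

Rashid receives 220,000.

Varun takes one-fifth of 2,475,000 = 495,000. The remaining 1,980,000 passes to the descendants.
The descendants' portion (1,980,000) is divided at the children's generation into 3 shares of 660,000. Yara takes 660,000. The 2 shares of the deceased (Alma and Hanna) are combined into a pool of 1,320,000.
That pool (1,320,000) is divided at the grandchildren's generation equally among Quinn, Mireille, Reuben, Zainab, Rashid, and Ximena: 220,000 each.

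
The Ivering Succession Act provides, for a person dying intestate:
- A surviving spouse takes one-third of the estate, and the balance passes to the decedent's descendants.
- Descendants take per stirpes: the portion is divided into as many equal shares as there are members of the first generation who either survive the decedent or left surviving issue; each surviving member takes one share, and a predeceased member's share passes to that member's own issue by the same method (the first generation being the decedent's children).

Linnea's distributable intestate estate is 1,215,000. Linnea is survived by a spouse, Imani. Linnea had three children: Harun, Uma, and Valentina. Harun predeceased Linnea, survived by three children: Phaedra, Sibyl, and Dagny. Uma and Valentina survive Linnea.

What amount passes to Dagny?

Dagny receives 90,000.

Imani takes one-third of 1,215,000 = 405,000. The remaining 810,000 passes to the descendants.
The descendants' portion (810,000) is divided into 3 shares of 270,000: Uma and Valentina each take 270,000; Harun's 270,000 share passes to Harun's issue.
Harun's share (270,000) is divided into 3 shares of 90,000: Phaedra, Sibyl, and Dagny each take 90,000.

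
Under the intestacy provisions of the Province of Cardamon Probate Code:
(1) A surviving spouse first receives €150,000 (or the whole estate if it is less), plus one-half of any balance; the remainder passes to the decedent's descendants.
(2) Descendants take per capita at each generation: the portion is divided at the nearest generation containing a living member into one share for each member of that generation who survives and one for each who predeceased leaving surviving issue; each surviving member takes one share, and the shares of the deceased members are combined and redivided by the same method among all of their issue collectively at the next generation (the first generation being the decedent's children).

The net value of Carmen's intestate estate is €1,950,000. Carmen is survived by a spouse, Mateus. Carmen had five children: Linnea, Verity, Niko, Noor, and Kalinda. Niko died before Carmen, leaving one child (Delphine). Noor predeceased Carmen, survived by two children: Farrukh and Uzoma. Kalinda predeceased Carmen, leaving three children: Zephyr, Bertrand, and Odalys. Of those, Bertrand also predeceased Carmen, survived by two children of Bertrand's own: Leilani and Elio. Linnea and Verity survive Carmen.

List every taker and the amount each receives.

Mateus: €1,050,000; Linnea: €180,000; Verity: €180,000; Delphine: €90,000; Farrukh: €90,000; Uzoma: €90,000; Zephyr: €90,000; Leilani: €45,000; Elio: €45,000; Odalys: €90,000

Mateus first takes €150,000, leaving a balance of €1,800,000. Mateus then takes one-half of the balance (€900,000), for a total of €1,050,000. The remaining €900,000 passes to the descendants.
The descendants' portion (€900,000) is divided at the children's generation into 5 shares of €180,000. Linnea and Verity each take €180,000. The 3 shares of the deceased (Niko, Noor, and Kalinda) are combined into a pool of €540,000.
That pool (€540,000) is divided at the grandchildren's generation into 6 shares of €90,000. Delphine, Farrukh, Uzoma, Zephyr, and Odalys each take €90,000. The remaining share for the deceased Bertrand (€90,000) is carried to the next generation.
That pool (€90,000) is divided at the great-grandchildren's generation equally among Leilani and Elio: €45,000 each.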